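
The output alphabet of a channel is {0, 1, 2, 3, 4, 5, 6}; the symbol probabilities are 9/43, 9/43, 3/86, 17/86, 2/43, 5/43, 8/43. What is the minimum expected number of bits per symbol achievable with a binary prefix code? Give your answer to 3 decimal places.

2.663 bits/symbol

Repeatedly combine the two least-probable nodes; the expected code length is the sum of the merged weights.
merge 3/86 + 2/43 → 7/86
merge 7/86 + 5/43 → 17/86
merge 8/43 + 17/86 → 33/86
merge 17/86 + 9/43 → 35/86
merge 9/43 + 33/86 → 51/86
merge 35/86 + 51/86 → 1
L = 7/86 + 17/86 + 33/86 + 35/86 + 51/86 + 1 = 229/86 ≈ 2.663 bits/symbol.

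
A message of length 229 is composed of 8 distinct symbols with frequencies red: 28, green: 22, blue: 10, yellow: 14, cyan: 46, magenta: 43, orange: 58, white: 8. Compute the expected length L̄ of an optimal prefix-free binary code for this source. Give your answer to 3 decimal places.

Probabilities are the counts divided by 229.
Repeatedly combine the two least-probable nodes; the expected code length is the sum of the merged weights.
merge 8/229 + 10/229 → 18/229
merge 14/229 + 18/229 → 32/229
merge 22/229 + 28/229 → 50/229
merge 32/229 + 43/229 → 75/229
merge 46/229 + 50/229 → 96/229
merge 58/229 + 75/229 → 133/229
merge 96/229 + 133/229 → 1
L = 18/229 + 32/229 + 50/229 + 75/229 + 96/229 + 133/229 + 1 = 633/229 ≈ 2.764 bits/symbol.

2.764 bits/symbol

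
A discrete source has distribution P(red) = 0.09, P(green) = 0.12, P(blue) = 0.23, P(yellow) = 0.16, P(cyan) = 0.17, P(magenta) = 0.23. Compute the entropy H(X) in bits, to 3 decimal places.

H = −Σ pᵢ log₂ pᵢ.
−0.09·log₂(0.09) = 0.3127
−0.12·log₂(0.12) = 0.3671
−0.23·log₂(0.23) = 0.4877
−0.16·log₂(0.16) = 0.4230
−0.17·log₂(0.17) = 0.4346
−0.23·log₂(0.23) = 0.4877
Sum ≈ 2.5127 → 2.513 bits.

2.513 bits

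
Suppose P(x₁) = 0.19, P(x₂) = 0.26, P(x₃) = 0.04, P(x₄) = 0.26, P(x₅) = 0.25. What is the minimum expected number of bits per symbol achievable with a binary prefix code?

Repeatedly combine the two least-probable nodes; the expected code length is the sum of the merged weights.
merge 1/25 + 19/100 → 23/100
merge 23/100 + 1/4 → 12/25
merge 13/50 + 13/50 → 13/25
merge 12/25 + 13/25 → 1
L = 23/100 + 12/25 + 13/25 + 1 = 223/100 = 2.23 bits/symbol.

2.23 bits/symbol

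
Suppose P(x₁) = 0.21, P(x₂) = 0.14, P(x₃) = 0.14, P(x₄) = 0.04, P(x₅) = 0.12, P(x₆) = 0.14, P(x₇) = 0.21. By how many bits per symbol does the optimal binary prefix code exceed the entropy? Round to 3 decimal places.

Entropy H = −Σ p log₂ p ≈ 2.6898 bits.
Huffman merges: 1/25+3/25→4/25; 7/50+7/50→7/25; 7/50+4/25→3/10; 21/100+21/100→21/50; 7/25+3/10→29/50; 21/50+29/50→1. L = 137/50 ≈ 2.7400.
L − H = 2.7400 − 2.6898 = 0.050 bits.

0.050 bits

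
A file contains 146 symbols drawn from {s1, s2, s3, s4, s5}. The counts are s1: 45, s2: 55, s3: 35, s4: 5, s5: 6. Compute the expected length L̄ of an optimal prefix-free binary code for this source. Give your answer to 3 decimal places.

Probabilities are the counts divided by 146.
Repeatedly combine the two least-probable nodes; the expected code length is the sum of the merged weights.
merge 5/146 + 3/73 → 11/146
merge 11/146 + 35/146 → 23/73
merge 45/146 + 23/73 → 91/146
merge 55/146 + 91/146 → 1
L = 11/146 + 23/73 + 91/146 + 1 = 147/73 ≈ 2.014 bits/symbol.

2.014 bits/symbol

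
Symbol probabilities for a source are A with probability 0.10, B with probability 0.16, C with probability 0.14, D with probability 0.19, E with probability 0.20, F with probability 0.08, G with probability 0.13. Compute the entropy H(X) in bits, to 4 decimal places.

H = −Σ pᵢ log₂ pᵢ.
−0.10·log₂(0.10) = 0.3322
−0.16·log₂(0.16) = 0.4230
−0.14·log₂(0.14) = 0.3971
−0.19·log₂(0.19) = 0.4552
−0.20·log₂(0.20) = 0.4644
−0.08·log₂(0.08) = 0.2915
−0.13·log₂(0.13) = 0.3826
Sum ≈ 2.7461 → 2.7461 bits.

2.7461 bits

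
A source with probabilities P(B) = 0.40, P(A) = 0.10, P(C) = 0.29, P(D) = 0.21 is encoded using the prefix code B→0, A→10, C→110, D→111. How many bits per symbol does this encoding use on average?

2.1 bits/symbol

L̄ = Σ pᵢ·ℓᵢ = 0.40·1 + 0.10·2 + 0.29·3 + 0.21·3 = 2.1 bits/symbol.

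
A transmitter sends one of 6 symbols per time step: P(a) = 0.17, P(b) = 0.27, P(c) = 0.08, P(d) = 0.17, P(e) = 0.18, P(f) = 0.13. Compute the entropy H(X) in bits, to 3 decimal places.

H = −Σ pᵢ log₂ pᵢ.
−0.17·log₂(0.17) = 0.4346
−0.27·log₂(0.27) = 0.5100
−0.08·log₂(0.08) = 0.2915
−0.17·log₂(0.17) = 0.4346
−0.18·log₂(0.18) = 0.4453
−0.13·log₂(0.13) = 0.3826
Sum ≈ 2.4987 → 2.499 bits.

2.499 bits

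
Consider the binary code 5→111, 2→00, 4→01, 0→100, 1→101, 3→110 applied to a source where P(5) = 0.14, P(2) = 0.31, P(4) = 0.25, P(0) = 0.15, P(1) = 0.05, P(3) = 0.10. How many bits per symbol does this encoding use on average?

2.44 bits/symbol

L̄ = Σ pᵢ·ℓᵢ = 0.14·3 + 0.31·2 + 0.25·2 + 0.15·3 + 0.05·3 + 0.10·3 = 2.44 bits/symbol.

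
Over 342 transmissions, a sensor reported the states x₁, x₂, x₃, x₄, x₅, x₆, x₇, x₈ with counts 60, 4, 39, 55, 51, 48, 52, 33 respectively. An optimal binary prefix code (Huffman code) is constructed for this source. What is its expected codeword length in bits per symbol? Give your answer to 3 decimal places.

2.933 bits/symbol

Probabilities are the counts divided by 342.
Repeatedly combine the two least-probable nodes; the expected code length is the sum of the merged weights.
merge 2/171 + 11/114 → 37/342
merge 37/342 + 13/114 → 2/9
merge 8/57 + 17/114 → 11/38
merge 26/171 + 55/342 → 107/342
merge 10/57 + 2/9 → 68/171
merge 11/38 + 107/342 → 103/171
merge 68/171 + 103/171 → 1
L = 37/342 + 2/9 + 11/38 + 107/342 + 68/171 + 103/171 + 1 = 1003/342 ≈ 2.933 bits/symbol.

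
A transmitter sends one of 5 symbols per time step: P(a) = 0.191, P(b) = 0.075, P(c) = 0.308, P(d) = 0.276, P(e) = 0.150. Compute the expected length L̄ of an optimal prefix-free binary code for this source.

2.225 bits/symbol

Repeatedly combine the two least-probable nodes; the expected code length is the sum of the merged weights.
merge 3/40 + 3/20 → 9/40
merge 191/1000 + 9/40 → 52/125
merge 69/250 + 77/250 → 73/125
merge 52/125 + 73/125 → 1
L = 9/40 + 52/125 + 73/125 + 1 = 89/40 = 2.225 bits/symbol.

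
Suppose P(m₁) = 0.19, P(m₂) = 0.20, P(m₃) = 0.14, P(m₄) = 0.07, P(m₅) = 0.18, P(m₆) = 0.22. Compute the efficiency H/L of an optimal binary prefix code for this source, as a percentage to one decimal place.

Entropy H = −Σ p log₂ p ≈ 2.5112 bits.
Huffman merges: 7/100+7/50→21/100; 9/50+19/100→37/100; 1/5+21/100→41/100; 11/50+37/100→59/100; 41/100+59/100→1. L = 129/50 ≈ 2.5800.
Efficiency = H/L = 2.5112/2.5800 = 97.3%.

97.3%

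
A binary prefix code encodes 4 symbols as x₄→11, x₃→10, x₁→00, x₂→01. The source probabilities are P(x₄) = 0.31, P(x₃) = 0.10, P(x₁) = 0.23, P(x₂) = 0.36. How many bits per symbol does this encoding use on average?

2 bits/symbol

L̄ = Σ pᵢ·ℓᵢ = 0.31·2 + 0.10·2 + 0.23·2 + 0.36·2 = 2 bits/symbol.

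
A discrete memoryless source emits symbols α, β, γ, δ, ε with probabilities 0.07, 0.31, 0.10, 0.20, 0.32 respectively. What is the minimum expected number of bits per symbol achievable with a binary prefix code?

2.17 bits/symbol

Repeatedly combine the two least-probable nodes; the expected code length is the sum of the merged weights.
merge 7/100 + 1/10 → 17/100
merge 17/100 + 1/5 → 37/100
merge 31/100 + 8/25 → 63/100
merge 37/100 + 63/100 → 1
L = 17/100 + 37/100 + 63/100 + 1 = 217/100 = 2.17 bits/symbol.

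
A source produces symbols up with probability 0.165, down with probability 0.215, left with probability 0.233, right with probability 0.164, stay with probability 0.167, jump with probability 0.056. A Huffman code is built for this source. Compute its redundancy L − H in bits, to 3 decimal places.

0.065 bits

Entropy H = −Σ p log₂ p ≈ 2.4872 bits.
Huffman merges: 7/125+41/250→11/50; 33/200+167/1000→83/250; 43/200+11/50→87/200; 233/1000+83/250→113/200; 87/200+113/200→1. L = 319/125 ≈ 2.5520.
L − H = 2.5520 − 2.4872 = 0.065 bits.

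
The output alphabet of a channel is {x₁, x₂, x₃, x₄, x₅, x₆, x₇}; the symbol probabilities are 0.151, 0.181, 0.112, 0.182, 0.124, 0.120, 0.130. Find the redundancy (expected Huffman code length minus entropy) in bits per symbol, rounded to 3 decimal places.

0.036 bits

Entropy H = −Σ p log₂ p ≈ 2.7824 bits.
Huffman merges: 14/125+3/25→29/125; 31/250+13/100→127/500; 151/1000+181/1000→83/250; 91/500+29/125→207/500; 127/500+83/250→293/500; 207/500+293/500→1. L = 1409/500 ≈ 2.8180.
L − H = 2.8180 − 2.7824 = 0.036 bits.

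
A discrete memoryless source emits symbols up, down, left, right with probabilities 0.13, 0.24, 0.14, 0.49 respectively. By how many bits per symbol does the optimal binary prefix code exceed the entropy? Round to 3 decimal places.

0.002 bits

Entropy H = −Σ p log₂ p ≈ 1.7782 bits.
Huffman merges: 13/100+7/50→27/100; 6/25+27/100→51/100; 49/100+51/100→1. L = 89/50 ≈ 1.7800.
L − H = 1.7800 − 1.7782 = 0.002 bits.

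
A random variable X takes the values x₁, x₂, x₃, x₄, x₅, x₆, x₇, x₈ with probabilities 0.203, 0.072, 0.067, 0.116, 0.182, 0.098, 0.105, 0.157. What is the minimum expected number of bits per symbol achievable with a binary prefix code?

Repeatedly combine the two least-probable nodes; the expected code length is the sum of the merged weights.
merge 67/1000 + 9/125 → 139/1000
merge 49/500 + 21/200 → 203/1000
merge 29/250 + 139/1000 → 51/200
merge 157/1000 + 91/500 → 339/1000
merge 203/1000 + 203/1000 → 203/500
merge 51/200 + 339/1000 → 297/500
merge 203/500 + 297/500 → 1
L = 139/1000 + 203/1000 + 51/200 + 339/1000 + 203/500 + 297/500 + 1 = 367/125 = 2.936 bits/symbol.

2.936 bits/symbol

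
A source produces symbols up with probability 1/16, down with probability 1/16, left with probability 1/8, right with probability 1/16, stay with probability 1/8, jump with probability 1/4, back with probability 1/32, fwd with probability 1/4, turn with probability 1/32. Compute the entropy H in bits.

Each probability is a power of 1/2, so log₂(1/p) is an integer.
H = Σ p·log₂(1/p) = 1/16·4 + 1/16·4 + 1/8·3 + 1/16·4 + 1/8·3 + 1/4·2 + 1/32·5 + 1/4·2 + 1/32·5 = 2.8125 bits.

2.8125 bits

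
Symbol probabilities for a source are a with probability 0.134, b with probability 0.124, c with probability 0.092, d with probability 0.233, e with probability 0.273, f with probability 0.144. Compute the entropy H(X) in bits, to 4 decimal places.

H = −Σ pᵢ log₂ pᵢ.
−0.134·log₂(0.134) = 0.3886
−0.124·log₂(0.124) = 0.3734
−0.092·log₂(0.092) = 0.3167
−0.233·log₂(0.233) = 0.4897
−0.273·log₂(0.273) = 0.5113
−0.144·log₂(0.144) = 0.4026
Sum ≈ 2.4823 → 2.4823 bits.

2.4823 bits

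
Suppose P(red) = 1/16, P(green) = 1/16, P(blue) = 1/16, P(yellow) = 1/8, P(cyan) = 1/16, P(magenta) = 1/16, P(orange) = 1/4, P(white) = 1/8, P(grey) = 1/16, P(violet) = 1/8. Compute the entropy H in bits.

3.125 bits

Each probability is a power of 1/2, so log₂(1/p) is an integer.
H = Σ p·log₂(1/p) = 1/16·4 + 1/16·4 + 1/16·4 + 1/8·3 + 1/16·4 + 1/16·4 + 1/4·2 + 1/8·3 + 1/16·4 + 1/8·3 = 3.125 bits.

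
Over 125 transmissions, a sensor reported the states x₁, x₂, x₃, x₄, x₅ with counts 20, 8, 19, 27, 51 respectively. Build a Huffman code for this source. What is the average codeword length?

Probabilities are the counts divided by 125.
Repeatedly combine the two least-probable nodes; the expected code length is the sum of the merged weights.
merge 8/125 + 19/125 → 27/125
merge 4/25 + 27/125 → 47/125
merge 27/125 + 47/125 → 74/125
merge 51/125 + 74/125 → 1
L = 27/125 + 47/125 + 74/125 + 1 = 273/125 = 2.184 bits/symbol.

2.184 bits/symbol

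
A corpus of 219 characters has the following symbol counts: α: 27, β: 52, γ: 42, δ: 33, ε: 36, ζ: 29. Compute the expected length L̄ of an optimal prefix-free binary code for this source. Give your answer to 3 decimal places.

Probabilities are the counts divided by 219.
Repeatedly combine the two least-probable nodes; the expected code length is the sum of the merged weights.
merge 9/73 + 29/219 → 56/219
merge 11/73 + 12/73 → 23/73
merge 14/73 + 52/219 → 94/219
merge 56/219 + 23/73 → 125/219
merge 94/219 + 125/219 → 1
L = 56/219 + 23/73 + 94/219 + 125/219 + 1 = 563/219 ≈ 2.571 bits/symbol.

2.571 bits/symbol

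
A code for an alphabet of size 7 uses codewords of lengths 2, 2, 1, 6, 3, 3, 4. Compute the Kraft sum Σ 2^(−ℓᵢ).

With common denominator 2^6 = 64: Σ 2^(−ℓᵢ) = 16/64 + 16/64 + 32/64 + 1/64 + 8/64 + 8/64 + 4/64 = 85/64 = 1.328125.

1.328125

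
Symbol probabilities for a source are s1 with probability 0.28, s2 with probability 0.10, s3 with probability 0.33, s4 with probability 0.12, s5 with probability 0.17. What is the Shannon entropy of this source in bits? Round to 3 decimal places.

H = −Σ pᵢ log₂ pᵢ.
−0.28·log₂(0.28) = 0.5142
−0.10·log₂(0.10) = 0.3322
−0.33·log₂(0.33) = 0.5278
−0.12·log₂(0.12) = 0.3671
−0.17·log₂(0.17) = 0.4346
Sum ≈ 2.1759 → 2.176 bits.

2.176 bits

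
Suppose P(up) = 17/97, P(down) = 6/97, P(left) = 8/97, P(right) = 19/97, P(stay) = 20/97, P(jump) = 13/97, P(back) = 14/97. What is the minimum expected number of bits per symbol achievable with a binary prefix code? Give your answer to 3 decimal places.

2.742 bits/symbol

Repeatedly combine the two least-probable nodes; the expected code length is the sum of the merged weights.
merge 6/97 + 8/97 → 14/97
merge 13/97 + 14/97 → 27/97
merge 14/97 + 17/97 → 31/97
merge 19/97 + 20/97 → 39/97
merge 27/97 + 31/97 → 58/97
merge 39/97 + 58/97 → 1
L = 14/97 + 27/97 + 31/97 + 39/97 + 58/97 + 1 = 266/97 ≈ 2.742 bits/symbol.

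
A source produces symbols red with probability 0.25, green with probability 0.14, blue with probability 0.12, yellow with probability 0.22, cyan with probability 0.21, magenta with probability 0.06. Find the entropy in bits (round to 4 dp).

2.4611 bits

H = −Σ pᵢ log₂ pᵢ.
−0.25·log₂(0.25) = 0.5000
−0.14·log₂(0.14) = 0.3971
−0.12·log₂(0.12) = 0.3671
−0.22·log₂(0.22) = 0.4806
−0.21·log₂(0.21) = 0.4728
−0.06·log₂(0.06) = 0.2435
Sum ≈ 2.4611 → 2.4611 bits.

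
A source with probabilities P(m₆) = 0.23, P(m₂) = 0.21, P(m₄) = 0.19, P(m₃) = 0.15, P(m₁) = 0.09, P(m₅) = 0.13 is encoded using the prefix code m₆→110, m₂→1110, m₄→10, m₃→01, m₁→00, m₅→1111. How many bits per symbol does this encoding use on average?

2.91 bits/symbol

L̄ = Σ pᵢ·ℓᵢ = 0.23·3 + 0.21·4 + 0.19·2 + 0.15·2 + 0.09·2 + 0.13·4 = 2.91 bits/symbol.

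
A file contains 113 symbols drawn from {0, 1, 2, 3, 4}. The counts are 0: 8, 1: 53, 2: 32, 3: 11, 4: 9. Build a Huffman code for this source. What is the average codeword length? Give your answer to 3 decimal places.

Probabilities are the counts divided by 113.
Repeatedly combine the two least-probable nodes; the expected code length is the sum of the merged weights.
merge 8/113 + 9/113 → 17/113
merge 11/113 + 17/113 → 28/113
merge 28/113 + 32/113 → 60/113
merge 53/113 + 60/113 → 1
L = 17/113 + 28/113 + 60/113 + 1 = 218/113 ≈ 1.929 bits/symbol.

1.929 bits/symbol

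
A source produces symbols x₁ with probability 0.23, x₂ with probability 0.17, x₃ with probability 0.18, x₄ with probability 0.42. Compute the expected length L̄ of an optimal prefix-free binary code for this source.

1.93 bits/symbol

Repeatedly combine the two least-probable nodes; the expected code length is the sum of the merged weights.
merge 17/100 + 9/50 → 7/20
merge 23/100 + 7/20 → 29/50
merge 21/50 + 29/50 → 1
L = 7/20 + 29/50 + 1 = 193/100 = 1.93 bits/symbol.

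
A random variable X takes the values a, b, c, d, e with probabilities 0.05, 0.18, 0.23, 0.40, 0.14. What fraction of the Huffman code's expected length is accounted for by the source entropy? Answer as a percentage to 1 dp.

Entropy H = −Σ p log₂ p ≈ 2.0750 bits.
Huffman merges: 1/20+7/50→19/100; 9/50+19/100→37/100; 23/100+37/100→3/5; 2/5+3/5→1. L = 54/25 ≈ 2.1600.
Efficiency = H/L = 2.0750/2.1600 = 96.1%.

96.1%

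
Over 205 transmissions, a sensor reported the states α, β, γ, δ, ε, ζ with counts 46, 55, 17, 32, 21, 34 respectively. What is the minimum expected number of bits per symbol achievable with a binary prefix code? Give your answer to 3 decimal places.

2.507 bits/symbol

Probabilities are the counts divided by 205.
Repeatedly combine the two least-probable nodes; the expected code length is the sum of the merged weights.
merge 17/205 + 21/205 → 38/205
merge 32/205 + 34/205 → 66/205
merge 38/205 + 46/205 → 84/205
merge 11/41 + 66/205 → 121/205
merge 84/205 + 121/205 → 1
L = 38/205 + 66/205 + 84/205 + 121/205 + 1 = 514/205 ≈ 2.507 bits/symbol.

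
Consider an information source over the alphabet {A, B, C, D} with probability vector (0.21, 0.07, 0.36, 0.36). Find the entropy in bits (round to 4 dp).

1.8026 bits

H = −Σ pᵢ log₂ pᵢ.
−0.21·log₂(0.21) = 0.4728
−0.07·log₂(0.07) = 0.2686
−0.36·log₂(0.36) = 0.5306
−0.36·log₂(0.36) = 0.5306
Sum ≈ 1.8026 → 1.8026 bits.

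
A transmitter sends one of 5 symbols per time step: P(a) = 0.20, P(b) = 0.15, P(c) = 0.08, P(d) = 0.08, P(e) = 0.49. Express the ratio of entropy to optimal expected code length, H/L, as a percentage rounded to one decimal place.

Entropy H = −Σ p log₂ p ≈ 1.9622 bits.
Huffman merges: 2/25+2/25→4/25; 3/20+4/25→31/100; 1/5+31/100→51/100; 49/100+51/100→1. L = 99/50 ≈ 1.9800.
Efficiency = H/L = 1.9622/1.9800 = 99.1%.

99.1%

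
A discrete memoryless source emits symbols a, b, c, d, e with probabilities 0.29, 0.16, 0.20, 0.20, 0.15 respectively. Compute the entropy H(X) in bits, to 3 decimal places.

2.280 bits

H = −Σ pᵢ log₂ pᵢ.
−0.29·log₂(0.29) = 0.5179
−0.16·log₂(0.16) = 0.4230
−0.20·log₂(0.20) = 0.4644
−0.20·log₂(0.20) = 0.4644
−0.15·log₂(0.15) = 0.4105
Sum ≈ 2.2802 → 2.280 bits.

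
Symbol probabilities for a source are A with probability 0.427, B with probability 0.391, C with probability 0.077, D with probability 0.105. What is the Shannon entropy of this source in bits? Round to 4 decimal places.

1.6802 bits

H = −Σ pᵢ log₂ pᵢ.
−0.427·log₂(0.427) = 0.5242
−0.391·log₂(0.391) = 0.5297
−0.077·log₂(0.077) = 0.2848
−0.105·log₂(0.105) = 0.3414
Sum ≈ 1.6802 → 1.6802 bits.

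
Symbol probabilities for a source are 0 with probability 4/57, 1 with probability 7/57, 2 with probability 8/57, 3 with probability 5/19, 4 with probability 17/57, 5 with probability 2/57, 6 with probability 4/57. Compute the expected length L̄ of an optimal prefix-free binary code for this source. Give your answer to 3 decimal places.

2.544 bits/symbol

Repeatedly combine the two least-probable nodes; the expected code length is the sum of the merged weights.
merge 2/57 + 4/57 → 2/19
merge 4/57 + 2/19 → 10/57
merge 7/57 + 8/57 → 5/19
merge 10/57 + 5/19 → 25/57
merge 5/19 + 17/57 → 32/57
merge 25/57 + 32/57 → 1
L = 2/19 + 10/57 + 5/19 + 25/57 + 32/57 + 1 = 145/57 ≈ 2.544 bits/symbol.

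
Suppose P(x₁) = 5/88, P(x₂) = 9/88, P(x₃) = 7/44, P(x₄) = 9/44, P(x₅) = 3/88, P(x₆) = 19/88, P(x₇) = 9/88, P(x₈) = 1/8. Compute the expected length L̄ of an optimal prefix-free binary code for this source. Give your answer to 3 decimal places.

Repeatedly combine the two least-probable nodes; the expected code length is the sum of the merged weights.
merge 3/88 + 5/88 → 1/11
merge 1/11 + 9/88 → 17/88
merge 9/88 + 1/8 → 5/22
merge 7/44 + 17/88 → 31/88
merge 9/44 + 19/88 → 37/88
merge 5/22 + 31/88 → 51/88
merge 37/88 + 51/88 → 1
L = 1/11 + 17/88 + 5/22 + 31/88 + 37/88 + 51/88 + 1 = 63/22 ≈ 2.864 bits/symbol.

2.864 bits/symbol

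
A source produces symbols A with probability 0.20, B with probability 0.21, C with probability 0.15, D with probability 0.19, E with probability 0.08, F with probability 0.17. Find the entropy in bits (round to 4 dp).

2.5291 bits

H = −Σ pᵢ log₂ pᵢ.
−0.20·log₂(0.20) = 0.4644
−0.21·log₂(0.21) = 0.4728
−0.15·log₂(0.15) = 0.4105
−0.19·log₂(0.19) = 0.4552
−0.08·log₂(0.08) = 0.2915
−0.17·log₂(0.17) = 0.4346
Sum ≈ 2.5291 → 2.5291 bits.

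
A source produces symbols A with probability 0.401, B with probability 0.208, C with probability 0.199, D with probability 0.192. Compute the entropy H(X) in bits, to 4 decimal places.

H = −Σ pᵢ log₂ pᵢ.
−0.401·log₂(0.401) = 0.5286
−0.208·log₂(0.208) = 0.4712
−0.199·log₂(0.199) = 0.4635
−0.192·log₂(0.192) = 0.4571
Sum ≈ 1.9205 → 1.9205 bits.

1.9205 bits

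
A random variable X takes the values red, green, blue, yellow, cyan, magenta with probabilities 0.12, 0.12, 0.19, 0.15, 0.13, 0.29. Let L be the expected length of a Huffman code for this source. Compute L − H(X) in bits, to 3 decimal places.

Entropy H = −Σ p log₂ p ≈ 2.5005 bits.
Huffman merges: 3/25+3/25→6/25; 13/100+3/20→7/25; 19/100+6/25→43/100; 7/25+29/100→57/100; 43/100+57/100→1. L = 63/25 ≈ 2.5200.
L − H = 2.5200 − 2.5005 = 0.020 bits.

0.020 bits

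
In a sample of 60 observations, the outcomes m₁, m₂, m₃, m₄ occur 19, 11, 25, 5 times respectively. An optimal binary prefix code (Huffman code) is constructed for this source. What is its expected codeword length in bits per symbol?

Probabilities are the counts divided by 60.
Repeatedly combine the two least-probable nodes; the expected code length is the sum of the merged weights.
merge 1/12 + 11/60 → 4/15
merge 4/15 + 19/60 → 7/12
merge 5/12 + 7/12 → 1
L = 4/15 + 7/12 + 1 = 37/20 = 1.85 bits/symbol.

1.85 bits/symbol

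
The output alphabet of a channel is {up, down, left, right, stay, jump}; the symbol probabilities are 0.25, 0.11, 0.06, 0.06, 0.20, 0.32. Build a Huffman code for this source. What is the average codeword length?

2.35 bits/symbol

Repeatedly combine the two least-probable nodes; the expected code length is the sum of the merged weights.
merge 3/50 + 3/50 → 3/25
merge 11/100 + 3/25 → 23/100
merge 1/5 + 23/100 → 43/100
merge 1/4 + 8/25 → 57/100
merge 43/100 + 57/100 → 1
L = 3/25 + 23/100 + 43/100 + 57/100 + 1 = 47/20 = 2.35 bits/symbol.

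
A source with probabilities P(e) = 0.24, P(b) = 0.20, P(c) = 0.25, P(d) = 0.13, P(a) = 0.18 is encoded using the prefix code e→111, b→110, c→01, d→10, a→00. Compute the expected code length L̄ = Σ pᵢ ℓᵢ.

L̄ = Σ pᵢ·ℓᵢ = 0.24·3 + 0.20·3 + 0.25·2 + 0.13·2 + 0.18·2 = 2.44 bits/symbol.

2.44 bits/symbol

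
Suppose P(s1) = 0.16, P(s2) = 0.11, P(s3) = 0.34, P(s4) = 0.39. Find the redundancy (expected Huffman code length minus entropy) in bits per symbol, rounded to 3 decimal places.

0.048 bits

Entropy H = −Σ p log₂ p ≈ 1.8323 bits.
Huffman merges: 11/100+4/25→27/100; 27/100+17/50→61/100; 39/100+61/100→1. L = 47/25 ≈ 1.8800.
L − H = 1.8800 − 1.8323 = 0.048 bits.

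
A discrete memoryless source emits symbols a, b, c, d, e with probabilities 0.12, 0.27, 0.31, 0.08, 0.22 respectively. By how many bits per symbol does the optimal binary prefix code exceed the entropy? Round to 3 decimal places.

0.027 bits

Entropy H = −Σ p log₂ p ≈ 2.1730 bits.
Huffman merges: 2/25+3/25→1/5; 1/5+11/50→21/50; 27/100+31/100→29/50; 21/50+29/50→1. L = 11/5 ≈ 2.2000.
L − H = 2.2000 − 2.1730 = 0.027 bits.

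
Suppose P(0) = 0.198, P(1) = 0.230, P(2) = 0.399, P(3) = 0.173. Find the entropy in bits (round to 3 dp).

H = −Σ pᵢ log₂ pᵢ.
−0.198·log₂(0.198) = 0.4626
−0.230·log₂(0.230) = 0.4877
−0.399·log₂(0.399) = 0.5289
−0.173·log₂(0.173) = 0.4379
Sum ≈ 1.9171 → 1.917 bits.

1.917 bits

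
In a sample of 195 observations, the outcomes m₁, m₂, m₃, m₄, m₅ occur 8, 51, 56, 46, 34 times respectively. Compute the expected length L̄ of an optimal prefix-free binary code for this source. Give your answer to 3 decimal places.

2.215 bits/symbol

Probabilities are the counts divided by 195.
Repeatedly combine the two least-probable nodes; the expected code length is the sum of the merged weights.
merge 8/195 + 34/195 → 14/65
merge 14/65 + 46/195 → 88/195
merge 17/65 + 56/195 → 107/195
merge 88/195 + 107/195 → 1
L = 14/65 + 88/195 + 107/195 + 1 = 144/65 ≈ 2.215 bits/symbol.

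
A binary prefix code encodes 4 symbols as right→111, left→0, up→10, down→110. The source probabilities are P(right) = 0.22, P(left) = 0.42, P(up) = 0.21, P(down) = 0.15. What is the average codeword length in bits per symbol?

1.95 bits/symbol

L̄ = Σ pᵢ·ℓᵢ = 0.22·3 + 0.42·1 + 0.21·2 + 0.15·3 = 1.95 bits/symbol.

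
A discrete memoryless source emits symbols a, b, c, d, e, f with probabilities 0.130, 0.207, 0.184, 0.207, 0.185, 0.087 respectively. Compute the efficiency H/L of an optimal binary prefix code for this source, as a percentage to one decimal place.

Entropy H = −Σ p log₂ p ≈ 2.5296 bits.
Huffman merges: 87/1000+13/100→217/1000; 23/125+37/200→369/1000; 207/1000+207/1000→207/500; 217/1000+369/1000→293/500; 207/500+293/500→1. L = 1293/500 ≈ 2.5860.
Efficiency = H/L = 2.5296/2.5860 = 97.8%.

97.8%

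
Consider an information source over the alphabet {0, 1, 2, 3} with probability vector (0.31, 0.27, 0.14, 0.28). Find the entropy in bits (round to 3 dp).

1.945 bits

H = −Σ pᵢ log₂ pᵢ.
−0.31·log₂(0.31) = 0.5238
−0.27·log₂(0.27) = 0.5100
−0.14·log₂(0.14) = 0.3971
−0.28·log₂(0.28) = 0.5142
Sum ≈ 1.9451 → 1.945 bits.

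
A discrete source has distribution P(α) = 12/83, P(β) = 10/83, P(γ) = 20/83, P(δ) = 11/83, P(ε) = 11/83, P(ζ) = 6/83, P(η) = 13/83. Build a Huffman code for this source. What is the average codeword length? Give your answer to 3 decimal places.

2.759 bits/symbol

Repeatedly combine the two least-probable nodes; the expected code length is the sum of the merged weights.
merge 6/83 + 10/83 → 16/83
merge 11/83 + 11/83 → 22/83
merge 12/83 + 13/83 → 25/83
merge 16/83 + 20/83 → 36/83
merge 22/83 + 25/83 → 47/83
merge 36/83 + 47/83 → 1
L = 16/83 + 22/83 + 25/83 + 36/83 + 47/83 + 1 = 229/83 ≈ 2.759 bits/symbol.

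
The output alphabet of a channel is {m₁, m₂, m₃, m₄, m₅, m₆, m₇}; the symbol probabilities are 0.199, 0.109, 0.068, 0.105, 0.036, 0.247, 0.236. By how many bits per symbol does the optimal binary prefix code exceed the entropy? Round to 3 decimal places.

0.041 bits

Entropy H = −Σ p log₂ p ≈ 2.5798 bits.
Huffman merges: 9/250+17/250→13/125; 13/125+21/200→209/1000; 109/1000+199/1000→77/250; 209/1000+59/250→89/200; 247/1000+77/250→111/200; 89/200+111/200→1. L = 2621/1000 ≈ 2.6210.
L − H = 2.6210 − 2.5798 = 0.041 bits.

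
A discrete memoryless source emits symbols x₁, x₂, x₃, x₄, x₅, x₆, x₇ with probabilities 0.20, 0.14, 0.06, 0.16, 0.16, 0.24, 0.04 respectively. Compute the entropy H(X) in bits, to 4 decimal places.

2.6310 bits

H = −Σ pᵢ log₂ pᵢ.
−0.20·log₂(0.20) = 0.4644
−0.14·log₂(0.14) = 0.3971
−0.06·log₂(0.06) = 0.2435
−0.16·log₂(0.16) = 0.4230
−0.16·log₂(0.16) = 0.4230
−0.24·log₂(0.24) = 0.4941
−0.04·log₂(0.04) = 0.1858
Sum ≈ 2.6310 → 2.6310 bits.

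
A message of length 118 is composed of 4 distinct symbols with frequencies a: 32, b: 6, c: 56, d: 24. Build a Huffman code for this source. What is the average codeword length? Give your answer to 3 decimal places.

Probabilities are the counts divided by 118.
Repeatedly combine the two least-probable nodes; the expected code length is the sum of the merged weights.
merge 3/59 + 12/59 → 15/59
merge 15/59 + 16/59 → 31/59
merge 28/59 + 31/59 → 1
L = 15/59 + 31/59 + 1 = 105/59 ≈ 1.780 bits/symbol.

1.780 bits/symbol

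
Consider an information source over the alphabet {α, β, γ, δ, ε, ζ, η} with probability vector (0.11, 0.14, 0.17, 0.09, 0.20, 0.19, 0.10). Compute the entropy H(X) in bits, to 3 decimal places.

2.746 bits

H = −Σ pᵢ log₂ pᵢ.
−0.11·log₂(0.11) = 0.3503
−0.14·log₂(0.14) = 0.3971
−0.17·log₂(0.17) = 0.4346
−0.09·log₂(0.09) = 0.3127
−0.20·log₂(0.20) = 0.4644
−0.19·log₂(0.19) = 0.4552
−0.10·log₂(0.10) = 0.3322
Sum ≈ 2.7464 → 2.746 bits.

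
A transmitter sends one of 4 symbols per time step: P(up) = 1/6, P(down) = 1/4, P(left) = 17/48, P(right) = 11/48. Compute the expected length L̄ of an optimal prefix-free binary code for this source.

Repeatedly combine the two least-probable nodes; the expected code length is the sum of the merged weights.
merge 1/6 + 11/48 → 19/48
merge 1/4 + 17/48 → 29/48
merge 19/48 + 29/48 → 1
L = 19/48 + 29/48 + 1 = 2 bits/symbol.

2 bits/symbol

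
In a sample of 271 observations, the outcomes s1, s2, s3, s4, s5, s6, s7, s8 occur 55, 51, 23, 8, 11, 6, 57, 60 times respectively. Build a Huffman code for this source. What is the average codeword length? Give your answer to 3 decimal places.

2.686 bits/symbol

Probabilities are the counts divided by 271.
Repeatedly combine the two least-probable nodes; the expected code length is the sum of the merged weights.
merge 6/271 + 8/271 → 14/271
merge 11/271 + 14/271 → 25/271
merge 23/271 + 25/271 → 48/271
merge 48/271 + 51/271 → 99/271
merge 55/271 + 57/271 → 112/271
merge 60/271 + 99/271 → 159/271
merge 112/271 + 159/271 → 1
L = 14/271 + 25/271 + 48/271 + 99/271 + 112/271 + 159/271 + 1 = 728/271 ≈ 2.686 bits/symbol.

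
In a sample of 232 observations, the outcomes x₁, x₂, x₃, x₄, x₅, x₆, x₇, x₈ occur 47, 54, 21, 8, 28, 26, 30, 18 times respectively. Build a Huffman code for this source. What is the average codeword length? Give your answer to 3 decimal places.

Probabilities are the counts divided by 232.
Repeatedly combine the two least-probable nodes; the expected code length is the sum of the merged weights.
merge 1/29 + 9/116 → 13/116
merge 21/232 + 13/116 → 47/232
merge 13/116 + 7/58 → 27/116
merge 15/116 + 47/232 → 77/232
merge 47/232 + 27/116 → 101/232
merge 27/116 + 77/232 → 131/232
merge 101/232 + 131/232 → 1
L = 13/116 + 47/232 + 27/116 + 77/232 + 101/232 + 131/232 + 1 = 167/58 ≈ 2.879 bits/symbol.

2.879 bits/symbol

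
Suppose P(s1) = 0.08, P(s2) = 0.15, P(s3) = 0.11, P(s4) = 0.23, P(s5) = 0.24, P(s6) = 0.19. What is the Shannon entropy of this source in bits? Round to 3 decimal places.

H = −Σ pᵢ log₂ pᵢ.
−0.08·log₂(0.08) = 0.2915
−0.15·log₂(0.15) = 0.4105
−0.11·log₂(0.11) = 0.3503
−0.23·log₂(0.23) = 0.4877
−0.24·log₂(0.24) = 0.4941
−0.19·log₂(0.19) = 0.4552
Sum ≈ 2.4894 → 2.489 bits.

2.489 bits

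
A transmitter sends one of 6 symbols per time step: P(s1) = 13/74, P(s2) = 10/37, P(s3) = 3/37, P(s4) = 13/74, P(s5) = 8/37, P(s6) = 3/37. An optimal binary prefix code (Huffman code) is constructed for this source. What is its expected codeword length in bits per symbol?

2.5 bits/symbol

Repeatedly combine the two least-probable nodes; the expected code length is the sum of the merged weights.
merge 3/37 + 3/37 → 6/37
merge 6/37 + 13/74 → 25/74
merge 13/74 + 8/37 → 29/74
merge 10/37 + 25/74 → 45/74
merge 29/74 + 45/74 → 1
L = 6/37 + 25/74 + 29/74 + 45/74 + 1 = 5/2 = 2.5 bits/symbol.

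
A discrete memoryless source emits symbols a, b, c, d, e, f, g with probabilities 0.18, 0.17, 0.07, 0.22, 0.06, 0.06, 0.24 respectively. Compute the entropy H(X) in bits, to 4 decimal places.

H = −Σ pᵢ log₂ pᵢ.
−0.18·log₂(0.18) = 0.4453
−0.17·log₂(0.17) = 0.4346
−0.07·log₂(0.07) = 0.2686
−0.22·log₂(0.22) = 0.4806
−0.06·log₂(0.06) = 0.2435
−0.06·log₂(0.06) = 0.2435
−0.24·log₂(0.24) = 0.4941
Sum ≈ 2.6102 → 2.6102 bits.

2.6102 bits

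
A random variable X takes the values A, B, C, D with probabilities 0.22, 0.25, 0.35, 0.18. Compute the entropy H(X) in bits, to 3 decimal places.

H = −Σ pᵢ log₂ pᵢ.
−0.22·log₂(0.22) = 0.4806
−0.25·log₂(0.25) = 0.5000
−0.35·log₂(0.35) = 0.5301
−0.18·log₂(0.18) = 0.4453
Sum ≈ 1.9560 → 1.956 bits.

1.956 bits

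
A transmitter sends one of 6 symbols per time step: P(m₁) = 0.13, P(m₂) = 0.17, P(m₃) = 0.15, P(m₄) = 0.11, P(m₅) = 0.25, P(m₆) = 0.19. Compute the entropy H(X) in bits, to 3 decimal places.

H = −Σ pᵢ log₂ pᵢ.
−0.13·log₂(0.13) = 0.3826
−0.17·log₂(0.17) = 0.4346
−0.15·log₂(0.15) = 0.4105
−0.11·log₂(0.11) = 0.3503
−0.25·log₂(0.25) = 0.5000
−0.19·log₂(0.19) = 0.4552
Sum ≈ 2.5333 → 2.533 bits.

2.533 bits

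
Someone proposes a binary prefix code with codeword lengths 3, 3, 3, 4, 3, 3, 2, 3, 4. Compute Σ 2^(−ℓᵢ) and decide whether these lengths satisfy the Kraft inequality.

1.125; no

With common denominator 2^4 = 16: Σ 2^(−ℓᵢ) = 2/16 + 2/16 + 2/16 + 1/16 + 2/16 + 2/16 + 4/16 + 2/16 + 1/16 = 18/16 = 1.125.
Kraft's inequality requires Σ ≤ 1; here Σ = 1.125 > 1, so no such prefix code exists.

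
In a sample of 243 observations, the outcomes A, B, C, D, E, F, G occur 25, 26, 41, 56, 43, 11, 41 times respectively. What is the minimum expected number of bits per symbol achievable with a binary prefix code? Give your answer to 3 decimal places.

Probabilities are the counts divided by 243.
Repeatedly combine the two least-probable nodes; the expected code length is the sum of the merged weights.
merge 11/243 + 25/243 → 4/27
merge 26/243 + 4/27 → 62/243
merge 41/243 + 41/243 → 82/243
merge 43/243 + 56/243 → 11/27
merge 62/243 + 82/243 → 16/27
merge 11/27 + 16/27 → 1
L = 4/27 + 62/243 + 82/243 + 11/27 + 16/27 + 1 = 74/27 ≈ 2.741 bits/symbol.

2.741 bits/symbol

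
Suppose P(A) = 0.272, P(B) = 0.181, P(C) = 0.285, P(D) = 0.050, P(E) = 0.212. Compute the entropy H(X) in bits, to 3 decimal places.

2.164 bits

H = −Σ pᵢ log₂ pᵢ.
−0.272·log₂(0.272) = 0.5109
−0.181·log₂(0.181) = 0.4463
−0.285·log₂(0.285) = 0.5161
−0.050·log₂(0.050) = 0.2161
−0.212·log₂(0.212) = 0.4744
Sum ≈ 2.1639 → 2.164 bits.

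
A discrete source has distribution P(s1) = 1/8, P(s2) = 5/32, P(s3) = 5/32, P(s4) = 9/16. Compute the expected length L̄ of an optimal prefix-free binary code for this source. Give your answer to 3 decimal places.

Repeatedly combine the two least-probable nodes; the expected code length is the sum of the merged weights.
merge 1/8 + 5/32 → 9/32
merge 5/32 + 9/32 → 7/16
merge 7/16 + 9/16 → 1
L = 9/32 + 7/16 + 1 = 55/32 ≈ 1.719 bits/symbol.

1.719 bits/symbol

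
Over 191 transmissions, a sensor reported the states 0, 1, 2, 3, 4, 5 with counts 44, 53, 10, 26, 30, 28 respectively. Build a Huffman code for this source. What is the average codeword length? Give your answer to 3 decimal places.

2.492 bits/symbol

Probabilities are the counts divided by 191.
Repeatedly combine the two least-probable nodes; the expected code length is the sum of the merged weights.
merge 10/191 + 26/191 → 36/191
merge 28/191 + 30/191 → 58/191
merge 36/191 + 44/191 → 80/191
merge 53/191 + 58/191 → 111/191
merge 80/191 + 111/191 → 1
L = 36/191 + 58/191 + 80/191 + 111/191 + 1 = 476/191 ≈ 2.492 bits/symbol.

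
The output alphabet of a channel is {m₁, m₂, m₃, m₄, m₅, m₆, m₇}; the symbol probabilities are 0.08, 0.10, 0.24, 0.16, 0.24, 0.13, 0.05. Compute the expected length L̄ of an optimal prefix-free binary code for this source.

Repeatedly combine the two least-probable nodes; the expected code length is the sum of the merged weights.
merge 1/20 + 2/25 → 13/100
merge 1/10 + 13/100 → 23/100
merge 13/100 + 4/25 → 29/100
merge 23/100 + 6/25 → 47/100
merge 6/25 + 29/100 → 53/100
merge 47/100 + 53/100 → 1
L = 13/100 + 23/100 + 29/100 + 47/100 + 53/100 + 1 = 53/20 = 2.65 bits/symbol.

2.65 bits/symbol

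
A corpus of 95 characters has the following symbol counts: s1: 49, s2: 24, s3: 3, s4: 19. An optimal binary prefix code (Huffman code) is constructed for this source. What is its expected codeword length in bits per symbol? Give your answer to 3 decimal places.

Probabilities are the counts divided by 95.
Repeatedly combine the two least-probable nodes; the expected code length is the sum of the merged weights.
merge 3/95 + 1/5 → 22/95
merge 22/95 + 24/95 → 46/95
merge 46/95 + 49/95 → 1
L = 22/95 + 46/95 + 1 = 163/95 ≈ 1.716 bits/symbol.

1.716 bits/symbol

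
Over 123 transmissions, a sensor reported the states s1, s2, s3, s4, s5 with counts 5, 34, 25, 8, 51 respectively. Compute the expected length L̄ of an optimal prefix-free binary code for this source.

2 bits/symbol

Probabilities are the counts divided by 123.
Repeatedly combine the two least-probable nodes; the expected code length is the sum of the merged weights.
merge 5/123 + 8/123 → 13/123
merge 13/123 + 25/123 → 38/123
merge 34/123 + 38/123 → 24/41
merge 17/41 + 24/41 → 1
L = 13/123 + 38/123 + 24/41 + 1 = 2 bits/symbol.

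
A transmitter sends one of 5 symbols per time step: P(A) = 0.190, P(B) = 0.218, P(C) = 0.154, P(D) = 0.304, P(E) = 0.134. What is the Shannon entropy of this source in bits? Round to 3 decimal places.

2.261 bits

H = −Σ pᵢ log₂ pᵢ.
−0.190·log₂(0.190) = 0.4552
−0.218·log₂(0.218) = 0.4791
−0.154·log₂(0.154) = 0.4156
−0.304·log₂(0.304) = 0.5222
−0.134·log₂(0.134) = 0.3886
Sum ≈ 2.2607 → 2.261 bits.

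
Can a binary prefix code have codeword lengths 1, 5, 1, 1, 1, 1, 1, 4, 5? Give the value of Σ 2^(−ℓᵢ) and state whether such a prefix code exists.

3.125; no

With common denominator 2^5 = 32: Σ 2^(−ℓᵢ) = 16/32 + 1/32 + 16/32 + 16/32 + 16/32 + 16/32 + 16/32 + 2/32 + 1/32 = 100/32 = 3.125.
Kraft's inequality requires Σ ≤ 1; here Σ = 3.125 > 1, so no such prefix code exists.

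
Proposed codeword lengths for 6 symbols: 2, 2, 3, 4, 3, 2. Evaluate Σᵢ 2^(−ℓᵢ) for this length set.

1.0625

With common denominator 2^4 = 16: Σ 2^(−ℓᵢ) = 4/16 + 4/16 + 2/16 + 1/16 + 2/16 + 4/16 = 17/16 = 1.0625.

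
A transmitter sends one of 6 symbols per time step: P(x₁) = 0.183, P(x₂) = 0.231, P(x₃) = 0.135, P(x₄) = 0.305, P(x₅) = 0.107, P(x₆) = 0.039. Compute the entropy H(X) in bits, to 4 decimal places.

2.3768 bits

H = −Σ pᵢ log₂ pᵢ.
−0.183·log₂(0.183) = 0.4484
−0.231·log₂(0.231) = 0.4883
−0.135·log₂(0.135) = 0.3900
−0.305·log₂(0.305) = 0.5225
−0.107·log₂(0.107) = 0.3450
−0.039·log₂(0.039) = 0.1825
Sum ≈ 2.3768 → 2.3768 bits.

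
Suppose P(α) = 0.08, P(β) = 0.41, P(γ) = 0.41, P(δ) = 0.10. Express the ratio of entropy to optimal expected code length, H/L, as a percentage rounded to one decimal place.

Entropy H = −Σ p log₂ p ≈ 1.6785 bits.
Huffman merges: 2/25+1/10→9/50; 9/50+41/100→59/100; 41/100+59/100→1. L = 177/100 ≈ 1.7700.
Efficiency = H/L = 1.6785/1.7700 = 94.8%.

94.8%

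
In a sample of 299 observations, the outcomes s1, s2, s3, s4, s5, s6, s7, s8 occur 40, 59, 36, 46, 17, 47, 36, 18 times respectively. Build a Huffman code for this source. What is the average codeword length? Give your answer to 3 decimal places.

Probabilities are the counts divided by 299.
Repeatedly combine the two least-probable nodes; the expected code length is the sum of the merged weights.
merge 17/299 + 18/299 → 35/299
merge 35/299 + 36/299 → 71/299
merge 36/299 + 40/299 → 76/299
merge 2/13 + 47/299 → 93/299
merge 59/299 + 71/299 → 10/23
merge 76/299 + 93/299 → 13/23
merge 10/23 + 13/23 → 1
L = 35/299 + 71/299 + 76/299 + 93/299 + 10/23 + 13/23 + 1 = 873/299 ≈ 2.920 bits/symbol.

2.920 bits/symbol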